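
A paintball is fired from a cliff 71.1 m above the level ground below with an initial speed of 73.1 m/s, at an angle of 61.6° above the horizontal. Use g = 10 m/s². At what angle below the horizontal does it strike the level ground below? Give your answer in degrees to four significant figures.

65.00°

vₓ = 73.10 cos 61.6° = 34.77 m/s; v_y0 = 73.10 sin 61.6° = 64.30 m/s.
The projectile lands when y = 71.1 + (64.30) t − ½·10.0·t² = 0. Positive root: t = (64.30 + √(64.30² + 2·10.0·71.1)) / 10.0 = (64.30 + 74.54) / 10.0 = 13.88 s.
At impact: v_y = v_y0 − g t = −74.54 m/s; vₓ = 34.77 m/s.
Angle below horizontal: arctan(|v_y|/vₓ) = arctan(74.54/34.77) = 65.00°.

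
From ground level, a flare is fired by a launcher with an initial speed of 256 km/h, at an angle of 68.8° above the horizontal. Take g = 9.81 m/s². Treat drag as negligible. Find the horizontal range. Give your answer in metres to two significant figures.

Convert: 256 km/h = 256/3.6 = 71.11 m/s.
Components: vₓ = 71.11 cos 68.8° = 25.72 m/s, v_y0 = 71.11 sin 68.8° = 66.30 m/s.
Time aloft: T = 2 v_y0 / g = 2 × 66.30 / 9.81 = 13.52 s.
Range: R = vₓ T = 25.72 × 13.52 = 347.6 m.

350 m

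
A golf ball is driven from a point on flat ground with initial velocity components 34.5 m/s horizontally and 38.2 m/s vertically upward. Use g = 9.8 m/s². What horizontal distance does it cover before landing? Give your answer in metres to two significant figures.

270 m

Flight time T = 2 v_y0 / g = 7.796 s.
Horizontal distance R = vₓ T = 34.50 × 7.796 = 269.0 m.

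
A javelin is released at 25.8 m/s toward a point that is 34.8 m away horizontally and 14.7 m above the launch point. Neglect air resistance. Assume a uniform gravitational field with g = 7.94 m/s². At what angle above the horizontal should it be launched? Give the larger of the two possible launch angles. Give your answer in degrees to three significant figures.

Trajectory: y = x tanθ − g x² (1 + tan²θ)/(2v₀²). With x = 34.8, y = 14.7, v₀ = 25.8, g = 7.94:
7.223 tan²θ − 34.8 tanθ + (21.92) = 0.
tanθ = [34.8 ± √(34.8² − 4 × 7.223 × (21.92))] / (2 × 7.223) = (34.8 ± 24.03) / 14.45, giving tanθ = 0.7452 or 4.073.
θ = 36.69° or 76.20°; the larger is 76.20°.

76.2°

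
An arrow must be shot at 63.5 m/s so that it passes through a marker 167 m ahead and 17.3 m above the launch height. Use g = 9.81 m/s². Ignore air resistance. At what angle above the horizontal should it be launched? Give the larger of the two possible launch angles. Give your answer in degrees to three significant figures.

Trajectory: y = x tanθ − g x² (1 + tan²θ)/(2v₀²). With x = 167, y = 17.3, v₀ = 63.5, g = 9.81:
33.93 tan²θ − 167 tanθ + (51.23) = 0.
tanθ = [167 ± √(167² − 4 × 33.93 × (51.23))] / (2 × 33.93) = (167 ± 144.7) / 67.85, giving tanθ = 0.3287 or 4.594.
θ = 18.19° or 77.72°; the larger is 77.72°.

77.7°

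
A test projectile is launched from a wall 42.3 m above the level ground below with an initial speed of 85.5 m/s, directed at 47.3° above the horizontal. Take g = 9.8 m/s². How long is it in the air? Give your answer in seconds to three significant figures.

Components: vₓ = 85.50 cos 47.3° = 57.98 m/s, v_y0 = 85.50 sin 47.3° = 62.84 m/s.
The projectile lands when y = 42.3 + (62.84) t − ½·9.80·t² = 0. Positive root: t = (62.84 + √(62.84² + 2·9.80·42.3)) / 9.80 = (62.84 + 69.12) / 9.80 = 13.46 s.

13.5 s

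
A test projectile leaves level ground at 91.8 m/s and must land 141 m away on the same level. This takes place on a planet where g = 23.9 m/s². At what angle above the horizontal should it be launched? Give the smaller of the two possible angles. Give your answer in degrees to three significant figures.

11.8°

Level-ground range R = v₀² sin(2θ)/g ⇒ sin(2θ) = gR/v₀² = 23.9 × 141 / 91.8² = 0.3999.
2θ = 23.57° or 180° − 23.57° = 156.4°, so θ = 11.79° or 78.21°.
The smaller angle is 11.79°.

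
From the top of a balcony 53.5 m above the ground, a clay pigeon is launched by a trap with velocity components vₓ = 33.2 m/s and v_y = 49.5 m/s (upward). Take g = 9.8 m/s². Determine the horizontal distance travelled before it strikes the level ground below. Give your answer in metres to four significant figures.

Vertical motion (up positive, ground at y = 0): 4.900 t² − (49.50) t − 53.5 = 0, so t = (49.50 + √(49.50² + 2·9.80·53.5)) / 9.80 = (49.50 + 59.15) / 9.80 = 11.09 s.
Horizontal distance: R = vₓ t = 33.20 × 11.09 = 368.1 m.

368.1 m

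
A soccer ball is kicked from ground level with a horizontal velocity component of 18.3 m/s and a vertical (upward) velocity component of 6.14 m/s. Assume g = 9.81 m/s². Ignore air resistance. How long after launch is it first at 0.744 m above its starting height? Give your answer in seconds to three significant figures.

Set y = v_y0 t − ½ g t² = 0.744: 4.905 t² − 6.140 t + 0.744 = 0.
Quadratic formula: t = (6.140 ± √23.102) / 9.81 = (6.140 ± 4.806) / 9.81 → t = 0.1359 s or 1.116 s.
The first (ascending) time is 0.1359 s.

0.136 s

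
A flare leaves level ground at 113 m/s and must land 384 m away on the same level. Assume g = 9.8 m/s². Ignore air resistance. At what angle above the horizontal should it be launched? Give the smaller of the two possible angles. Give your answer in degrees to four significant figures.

8.570°

R = v₀² sin 2θ / g gives sin 2θ = gR/v₀² = 9.80·384/113² = 0.2947.
2θ = 17.14° or 180° − 17.14° = 162.9°, so θ = 8.570° or 81.43°.
The smaller angle is 8.570°.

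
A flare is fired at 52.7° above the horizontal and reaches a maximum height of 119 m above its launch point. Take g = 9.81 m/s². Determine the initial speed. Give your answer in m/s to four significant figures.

At the peak v_y = 0, so v_y0 = √(2gH) = √(2 × 9.81 × 119) = 48.32 m/s.
v_y0 = v₀ sin θ ⇒ v₀ = 48.32 / sin 52.7° = 60.74 m/s.

60.74 m/s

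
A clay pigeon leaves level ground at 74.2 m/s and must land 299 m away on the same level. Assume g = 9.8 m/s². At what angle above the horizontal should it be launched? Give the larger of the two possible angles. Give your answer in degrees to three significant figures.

R = v₀² sin 2θ / g gives sin 2θ = gR/v₀² = 9.80·299/74.2² = 0.5322.
2θ = 32.16° or 180° − 32.16° = 147.8°, so θ = 16.08° or 73.92°.
The larger angle is 73.92°.

73.9°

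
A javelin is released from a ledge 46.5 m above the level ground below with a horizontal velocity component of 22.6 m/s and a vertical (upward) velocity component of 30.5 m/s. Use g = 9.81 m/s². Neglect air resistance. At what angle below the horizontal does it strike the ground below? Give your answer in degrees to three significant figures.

Vertical motion (up positive, ground at y = 0): 4.905 t² − (30.50) t − 46.5 = 0, so t = (30.50 + √(30.50² + 2·9.81·46.5)) / 9.81 = (30.50 + 42.93) / 9.81 = 7.485 s.
At impact: v_y = v_y0 − g t = −42.93 m/s; vₓ = 22.60 m/s.
Angle below horizontal: arctan(|v_y|/vₓ) = arctan(42.93/22.60) = 62.23°.

62.2°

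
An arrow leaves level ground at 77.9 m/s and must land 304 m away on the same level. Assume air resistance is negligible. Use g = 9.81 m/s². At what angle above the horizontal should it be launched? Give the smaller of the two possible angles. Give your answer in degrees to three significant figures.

14.7°

R = v₀² sin 2θ / g gives sin 2θ = gR/v₀² = 9.81·304/77.9² = 0.4914.
2θ = 29.44° or 180° − 29.44° = 150.6°, so θ = 14.72° or 75.28°.
The smaller angle is 14.72°.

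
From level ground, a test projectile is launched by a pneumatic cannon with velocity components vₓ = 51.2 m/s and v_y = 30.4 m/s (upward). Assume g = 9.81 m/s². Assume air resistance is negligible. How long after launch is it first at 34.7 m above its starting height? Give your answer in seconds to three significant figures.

1.51 s

Height y(t) = 30.40 t − 4.905 t² = 34.7 gives 4.905 t² − 30.40 t + 34.7 = 0.
Quadratic formula: t = (30.40 ± √243.35) / 9.81 = (30.40 ± 15.60) / 9.81 → t = 1.509 s or 4.689 s.
The first (ascending) time is 1.509 s.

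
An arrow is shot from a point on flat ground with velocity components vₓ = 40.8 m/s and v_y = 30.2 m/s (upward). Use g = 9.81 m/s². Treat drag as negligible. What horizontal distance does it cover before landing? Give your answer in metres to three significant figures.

Time aloft: T = 2 v_y0 / g = 2 × 30.20 / 9.81 = 6.157 s.
Horizontal distance R = vₓ T = 40.80 × 6.157 = 251.2 m.

251 m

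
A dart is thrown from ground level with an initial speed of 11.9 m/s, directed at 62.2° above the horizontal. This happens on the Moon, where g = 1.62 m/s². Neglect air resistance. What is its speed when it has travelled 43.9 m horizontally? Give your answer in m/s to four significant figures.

Components: vₓ = 11.90 cos 62.2° = 5.550 m/s, v_y0 = 11.90 sin 62.2° = 10.53 m/s.
Time to reach x = 43.9 m: t = x/vₓ = 43.9/5.550 = 7.910 s.
Vertical velocity there: v_y = v_y0 − g t = 10.53 − 1.62 × 7.910 = −2.288 m/s.
Speed: √(vₓ² + v_y²) = √(5.550² + 2.288²) = 6.003 m/s.

6.003 m/s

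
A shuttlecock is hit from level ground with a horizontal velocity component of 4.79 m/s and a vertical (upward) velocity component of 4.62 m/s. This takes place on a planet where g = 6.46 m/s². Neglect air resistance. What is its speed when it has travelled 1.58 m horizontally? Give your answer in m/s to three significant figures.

5.40 m/s

x = vₓ t ⇒ t = 1.58/4.790 = 0.3299 s.
Vertical velocity there: v_y = v_y0 − g t = 4.620 − 6.46 × 0.3299 = 2.489 m/s.
Speed: √(vₓ² + v_y²) = √(4.790² + 2.489²) = 5.398 m/s.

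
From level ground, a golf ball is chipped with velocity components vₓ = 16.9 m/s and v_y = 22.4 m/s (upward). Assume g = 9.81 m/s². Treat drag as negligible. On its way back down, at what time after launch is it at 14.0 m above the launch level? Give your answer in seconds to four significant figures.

3.819 s

Height y(t) = 22.40 t − 4.905 t² = 14.0 gives 4.905 t² − 22.40 t + 14.0 = 0.
Quadratic formula: t = (22.40 ± √227.08) / 9.81 = (22.40 ± 15.07) / 9.81 → t = 0.7473 s or 3.819 s.
The descending-branch root is 3.819 s.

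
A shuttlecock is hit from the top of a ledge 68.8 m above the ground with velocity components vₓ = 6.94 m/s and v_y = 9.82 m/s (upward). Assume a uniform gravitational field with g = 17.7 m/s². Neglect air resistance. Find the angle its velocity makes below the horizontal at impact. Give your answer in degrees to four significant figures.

Vertical motion (up positive, ground at y = 0): 8.850 t² − (9.820) t − 68.8 = 0, so t = (9.820 + √(9.820² + 2·17.7·68.8)) / 17.7 = (9.820 + 50.32) / 17.7 = 3.398 s.
At impact: v_y = v_y0 − g t = −50.32 m/s; vₓ = 6.940 m/s.
Angle below horizontal: arctan(|v_y|/vₓ) = arctan(50.32/6.940) = 82.15°.

82.15°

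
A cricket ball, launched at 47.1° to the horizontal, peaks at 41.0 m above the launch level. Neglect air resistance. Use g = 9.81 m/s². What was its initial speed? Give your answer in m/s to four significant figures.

38.72 m/s

At the peak v_y = 0, so v_y0 = √(2gH) = √(2 × 9.81 × 41.0) = 28.36 m/s.
v_y0 = v₀ sin θ ⇒ v₀ = 28.36 / sin 47.1° = 38.72 m/s.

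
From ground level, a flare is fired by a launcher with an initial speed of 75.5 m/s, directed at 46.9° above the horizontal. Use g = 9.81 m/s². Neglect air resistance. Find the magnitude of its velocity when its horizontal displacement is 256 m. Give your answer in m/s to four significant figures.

51.99 m/s

Components: vₓ = 75.50 cos 46.9° = 51.59 m/s, v_y0 = 75.50 sin 46.9° = 55.13 m/s.
Time to reach x = 256 m: t = x/vₓ = 256/51.59 = 4.962 s.
Vertical velocity there: v_y = v_y0 − g t = 55.13 − 9.81 × 4.962 = 6.445 m/s.
Speed: √(vₓ² + v_y²) = √(51.59² + 6.445²) = 51.99 m/s.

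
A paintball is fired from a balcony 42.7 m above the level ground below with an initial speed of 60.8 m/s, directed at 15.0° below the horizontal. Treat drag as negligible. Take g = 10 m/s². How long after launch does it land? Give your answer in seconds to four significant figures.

Components: vₓ = 60.80 cos 15.0° = 58.73 m/s, v_y0 = −15.74 m/s (downward).
Vertical motion (up positive, ground at y = 0): 5.000 t² − (−15.74) t − 42.7 = 0, so t = (−15.74 + √(15.74² + 2·10.0·42.7)) / 10.0 = (−15.74 + 33.19) / 10.0 = 1.745 s.

1.745 s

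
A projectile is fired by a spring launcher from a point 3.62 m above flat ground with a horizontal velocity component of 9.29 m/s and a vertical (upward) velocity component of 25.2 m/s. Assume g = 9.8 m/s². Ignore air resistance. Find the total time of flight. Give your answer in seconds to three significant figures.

Vertical motion (up positive, ground at y = 0): 4.900 t² − (25.20) t − 3.62 = 0, so t = (25.20 + √(25.20² + 2·9.80·3.62)) / 9.80 = (25.20 + 26.57) / 9.80 = 5.283 s.

5.28 s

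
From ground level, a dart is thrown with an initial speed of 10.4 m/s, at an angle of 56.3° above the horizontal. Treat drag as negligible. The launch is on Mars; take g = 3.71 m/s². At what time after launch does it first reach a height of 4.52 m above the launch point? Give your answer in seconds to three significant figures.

0.599 s

Resolve: vₓ = 10.40 cos 56.3° = 5.770 m/s and v_y0 = 10.40 sin 56.3° = 8.652 m/s.
Height y(t) = 8.652 t − 1.855 t² = 4.52 gives 1.855 t² − 8.652 t + 4.52 = 0.
t = [8.652 ± √(8.652² − 2·3.71·4.52)] / 3.71 = (8.652 ± 6.428) / 3.71, so t = 0.5994 s or t = 4.065 s.
The first (ascending) time is 0.5994 s.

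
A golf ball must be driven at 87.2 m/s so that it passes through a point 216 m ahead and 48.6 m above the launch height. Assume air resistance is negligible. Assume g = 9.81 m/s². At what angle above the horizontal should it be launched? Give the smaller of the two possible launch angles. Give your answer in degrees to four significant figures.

Trajectory: y = x tanθ − g x² (1 + tan²θ)/(2v₀²). With x = 216, y = 48.6, v₀ = 87.2, g = 9.81:
30.10 tan²θ − 216 tanθ + (78.70) = 0.
tanθ = [216 ± √(216² − 4 × 30.10 × (78.70))] / (2 × 30.10) = (216 ± 192.8) / 60.19, giving tanθ = 0.3850 or 6.792.
θ = 21.06° or 81.62°; the smaller is 21.06°.

21.06°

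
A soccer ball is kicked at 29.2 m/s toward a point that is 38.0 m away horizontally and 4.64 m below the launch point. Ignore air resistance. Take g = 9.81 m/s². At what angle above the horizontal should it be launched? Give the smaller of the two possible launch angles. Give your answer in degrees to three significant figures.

5.63°

Trajectory: y = x tanθ − g x² (1 + tan²θ)/(2v₀²). With x = 38.0, y = −4.64, v₀ = 29.2, g = 9.81:
8.307 tan²θ − 38.0 tanθ + (3.667) = 0.
tanθ = [38.0 ± √(38.0² − 4 × 8.307 × (3.667))] / (2 × 8.307) = (38.0 ± 36.36) / 16.61, giving tanθ = 0.09862 or 4.476.
θ = 5.633° or 77.41°; the smaller is 5.633°.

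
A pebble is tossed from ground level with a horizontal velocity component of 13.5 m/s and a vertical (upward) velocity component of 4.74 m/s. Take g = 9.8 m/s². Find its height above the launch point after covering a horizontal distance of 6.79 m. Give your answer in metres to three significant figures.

Time to reach x = 6.79 m: t = x/vₓ = 6.79/13.50 = 0.5030 s.
Height: y = v_y0 t − ½ g t² = 4.740 × 0.5030 − 4.900 × 0.5030² = 2.384 − 1.240 = 1.144 m.

1.14 m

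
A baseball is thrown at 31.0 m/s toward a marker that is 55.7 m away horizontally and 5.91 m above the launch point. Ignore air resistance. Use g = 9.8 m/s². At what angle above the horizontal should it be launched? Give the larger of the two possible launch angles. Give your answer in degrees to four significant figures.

71.98°

Trajectory: y = x tanθ − g x² (1 + tan²θ)/(2v₀²). With x = 55.7, y = 5.91, v₀ = 31.0, g = 9.80:
15.82 tan²θ − 55.7 tanθ + (21.73) = 0.
tanθ = [55.7 ± √(55.7² − 4 × 15.82 × (21.73))] / (2 × 15.82) = (55.7 ± 41.56) / 31.64, giving tanθ = 0.4468 or 3.074.
θ = 24.08° or 71.98°; the larger is 71.98°.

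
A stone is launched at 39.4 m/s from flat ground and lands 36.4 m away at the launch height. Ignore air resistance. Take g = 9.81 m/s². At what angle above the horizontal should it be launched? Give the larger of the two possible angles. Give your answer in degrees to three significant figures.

83.4°

Level-ground range R = v₀² sin(2θ)/g ⇒ sin(2θ) = gR/v₀² = 9.81 × 36.4 / 39.4² = 0.2300.
2θ = 13.30° or 180° − 13.30° = 166.7°, so θ = 6.649° or 83.35°.
The larger angle is 83.35°.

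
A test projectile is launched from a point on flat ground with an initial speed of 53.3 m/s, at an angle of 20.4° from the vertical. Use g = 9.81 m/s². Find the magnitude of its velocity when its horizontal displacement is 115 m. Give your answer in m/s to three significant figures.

21.5 m/s

Horizontal component vₓ = 53.30 sin 20.4° = 18.58 m/s; vertical v_y0 = 53.30 cos 20.4° = 49.96 m/s.
At x = 115 m, t = x/vₓ = 115/18.58 = 6.190 s.
Vertical velocity there: v_y = v_y0 − g t = 49.96 − 9.81 × 6.190 = −10.77 m/s.
Speed: √(vₓ² + v_y²) = √(18.58² + 10.77²) = 21.47 m/s.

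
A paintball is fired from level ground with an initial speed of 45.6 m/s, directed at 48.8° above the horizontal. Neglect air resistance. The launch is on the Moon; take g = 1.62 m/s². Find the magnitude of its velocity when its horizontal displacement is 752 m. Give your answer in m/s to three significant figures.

30.7 m/s

vₓ = 45.60 cos 48.8° = 30.04 m/s; v_y0 = 45.60 sin 48.8° = 34.31 m/s.
Time to reach x = 752 m: t = x/vₓ = 752/30.04 = 25.04 s.
Vertical velocity there: v_y = v_y0 − g t = 34.31 − 1.62 × 25.04 = −6.249 m/s.
Speed: √(vₓ² + v_y²) = √(30.04² + 6.249²) = 30.68 m/s.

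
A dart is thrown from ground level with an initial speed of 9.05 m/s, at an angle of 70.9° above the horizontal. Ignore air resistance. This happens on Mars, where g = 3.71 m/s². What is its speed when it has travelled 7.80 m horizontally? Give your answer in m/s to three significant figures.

Components: vₓ = 9.050 cos 70.9° = 2.961 m/s, v_y0 = 9.050 sin 70.9° = 8.552 m/s.
At x = 7.80 m, t = x/vₓ = 7.80/2.961 = 2.634 s.
Vertical velocity there: v_y = v_y0 − g t = 8.552 − 3.71 × 2.634 = −1.220 m/s.
Speed: √(vₓ² + v_y²) = √(2.961² + 1.220²) = 3.203 m/s.

3.20 m/s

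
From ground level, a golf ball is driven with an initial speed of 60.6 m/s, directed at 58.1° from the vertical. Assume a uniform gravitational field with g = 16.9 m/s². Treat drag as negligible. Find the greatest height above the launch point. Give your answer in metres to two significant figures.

30 m

Resolve: vₓ = 60.60 sin 58.1° = 51.45 m/s and v_y0 = 60.60 cos 58.1° = 32.02 m/s.
At the apex v_y = 0, so H = v_y0²/(2g) = 32.02²/33.80 = 30.34 m.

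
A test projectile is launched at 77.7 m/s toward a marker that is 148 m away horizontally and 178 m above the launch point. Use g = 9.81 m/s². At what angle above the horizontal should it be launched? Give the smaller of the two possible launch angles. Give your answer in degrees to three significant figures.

58.8°

Trajectory: y = x tanθ − g x² (1 + tan²θ)/(2v₀²). With x = 148, y = 178, v₀ = 77.7, g = 9.81:
17.80 tan²θ − 148 tanθ + (195.8) = 0.
tanθ = [148 ± √(148² − 4 × 17.80 × (195.8))] / (2 × 17.80) = (148 ± 89.26) / 35.59, giving tanθ = 1.651 or 6.666.
θ = 58.79° or 81.47°; the smaller is 58.79°.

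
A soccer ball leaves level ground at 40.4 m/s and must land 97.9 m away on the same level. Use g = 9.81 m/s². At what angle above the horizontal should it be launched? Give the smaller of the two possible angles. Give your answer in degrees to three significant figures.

18.0°

From R = (v₀²/g) sin 2θ: sin 2θ = 9.81 × 97.9 / 1632.2 = 0.5884.
2θ = 36.05° or 180° − 36.05° = 144.0°, so θ = 18.02° or 71.98°.
The smaller angle is 18.02°.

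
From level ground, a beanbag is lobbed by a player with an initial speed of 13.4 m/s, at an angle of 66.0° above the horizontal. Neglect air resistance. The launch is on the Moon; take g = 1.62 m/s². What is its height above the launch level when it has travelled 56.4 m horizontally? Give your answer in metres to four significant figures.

vₓ = 13.40 cos 66.0° = 5.450 m/s; v_y0 = 13.40 sin 66.0° = 12.24 m/s.
At x = 56.4 m, t = x/vₓ = 56.4/5.450 = 10.35 s.
Height: y = v_y0 t − ½ g t² = 12.24 × 10.35 − 0.8100 × 10.35² = 126.7 − 86.74 = 39.94 m.

39.94 m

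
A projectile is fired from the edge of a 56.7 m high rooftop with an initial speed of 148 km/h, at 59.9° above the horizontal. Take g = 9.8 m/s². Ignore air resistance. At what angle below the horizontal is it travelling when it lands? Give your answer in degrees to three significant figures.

Convert: 148 km/h = 148/3.6 = 41.11 m/s.
Components: vₓ = 41.11 cos 59.9° = 20.62 m/s, v_y0 = 41.11 sin 59.9° = 35.57 m/s.
Vertical motion (up positive, ground at y = 0): 4.900 t² − (35.57) t − 56.7 = 0, so t = (35.57 + √(35.57² + 2·9.80·56.7)) / 9.80 = (35.57 + 48.75) / 9.80 = 8.604 s.
At impact: v_y = v_y0 − g t = −48.75 m/s; vₓ = 20.62 m/s.
Angle below horizontal: arctan(|v_y|/vₓ) = arctan(48.75/20.62) = 67.07°.

67.1°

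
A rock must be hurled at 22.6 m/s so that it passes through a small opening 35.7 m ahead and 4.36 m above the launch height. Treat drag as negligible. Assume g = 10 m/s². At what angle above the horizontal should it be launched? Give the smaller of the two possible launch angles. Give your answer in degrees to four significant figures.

30.78°

Trajectory: y = x tanθ − g x² (1 + tan²θ)/(2v₀²). With x = 35.7, y = 4.36, v₀ = 22.6, g = 10.0:
12.48 tan²θ − 35.7 tanθ + (16.84) = 0.
tanθ = [35.7 ± √(35.7² − 4 × 12.48 × (16.84))] / (2 × 12.48) = (35.7 ± 20.84) / 24.95, giving tanθ = 0.5956 or 2.266.
θ = 30.78° or 66.19°; the smaller is 30.78°.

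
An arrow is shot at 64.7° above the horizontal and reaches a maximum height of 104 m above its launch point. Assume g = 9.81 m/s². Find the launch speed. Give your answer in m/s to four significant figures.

49.96 m/s

At the peak v_y = 0, so v_y0 = √(2gH) = √(2 × 9.81 × 104) = 45.17 m/s.
v_y0 = v₀ sin θ ⇒ v₀ = 45.17 / sin 64.7° = 49.96 m/s.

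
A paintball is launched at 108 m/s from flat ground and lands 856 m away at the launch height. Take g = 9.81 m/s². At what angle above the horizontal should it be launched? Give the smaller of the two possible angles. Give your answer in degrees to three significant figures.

From R = (v₀²/g) sin 2θ: sin 2θ = 9.81 × 856 / 11664 = 0.7199.
2θ = 46.05° or 180° − 46.05° = 134.0°, so θ = 23.02° or 66.98°.
The smaller angle is 23.02°.

23.0°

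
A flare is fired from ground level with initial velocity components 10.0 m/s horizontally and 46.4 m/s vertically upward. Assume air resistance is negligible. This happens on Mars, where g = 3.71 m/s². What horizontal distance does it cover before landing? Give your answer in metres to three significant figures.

250 m

Time aloft: T = 2 v_y0 / g = 2 × 46.40 / 3.71 = 25.01 s.
Range: R = vₓ T = 10.00 × 25.01 = 250.1 m.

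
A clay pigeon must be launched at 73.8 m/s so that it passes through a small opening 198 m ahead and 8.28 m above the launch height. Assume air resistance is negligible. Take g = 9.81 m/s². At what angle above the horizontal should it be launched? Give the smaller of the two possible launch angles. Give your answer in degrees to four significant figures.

Trajectory: y = x tanθ − g x² (1 + tan²θ)/(2v₀²). With x = 198, y = 8.28, v₀ = 73.8, g = 9.81:
35.31 tan²θ − 198 tanθ + (43.59) = 0.
tanθ = [198 ± √(198² − 4 × 35.31 × (43.59))] / (2 × 35.31) = (198 ± 181.8) / 70.61, giving tanθ = 0.2295 or 5.378.
θ = 12.93° or 79.47°; the smaller is 12.93°.

12.93°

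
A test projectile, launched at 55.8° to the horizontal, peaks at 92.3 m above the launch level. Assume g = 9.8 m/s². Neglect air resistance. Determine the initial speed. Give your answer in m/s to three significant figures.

51.4 m/s

At the peak v_y = 0, so v_y0 = √(2gH) = √(2 × 9.80 × 92.3) = 42.53 m/s.
v_y0 = v₀ sin θ ⇒ v₀ = 42.53 / sin 55.8° = 51.43 m/s.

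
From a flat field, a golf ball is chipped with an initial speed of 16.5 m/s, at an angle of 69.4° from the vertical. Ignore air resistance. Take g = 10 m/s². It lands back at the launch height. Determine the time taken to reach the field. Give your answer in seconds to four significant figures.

1.161 s

vₓ = 16.50 sin 69.4° = 15.44 m/s; v_y0 = 16.50 cos 69.4° = 5.805 m/s.
Landing at launch height ⇒ T = 2 v_y0 / g = 2 × 5.805 / 10.0 = 1.161 s.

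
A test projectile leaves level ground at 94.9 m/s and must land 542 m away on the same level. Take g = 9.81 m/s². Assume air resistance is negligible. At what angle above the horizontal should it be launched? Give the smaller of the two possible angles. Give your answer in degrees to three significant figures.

18.1°

R = v₀² sin 2θ / g gives sin 2θ = gR/v₀² = 9.81·542/94.9² = 0.5904.
2θ = 36.18° or 180° − 36.18° = 143.8°, so θ = 18.09° or 71.91°.
The smaller angle is 18.09°.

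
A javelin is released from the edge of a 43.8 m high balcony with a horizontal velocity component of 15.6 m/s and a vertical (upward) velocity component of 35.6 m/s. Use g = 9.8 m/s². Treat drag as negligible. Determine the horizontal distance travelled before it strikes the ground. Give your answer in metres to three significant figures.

130 m

The projectile lands when y = 43.8 + (35.60) t − ½·9.80·t² = 0. Positive root: t = (35.60 + √(35.60² + 2·9.80·43.8)) / 9.80 = (35.60 + 46.11) / 9.80 = 8.337 s.
Horizontal distance: R = vₓ t = 15.60 × 8.337 = 130.1 m.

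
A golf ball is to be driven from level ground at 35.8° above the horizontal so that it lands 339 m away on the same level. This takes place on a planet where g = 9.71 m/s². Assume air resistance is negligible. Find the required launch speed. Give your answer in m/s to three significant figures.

58.9 m/s

Level-ground range: R = v₀² sin(2θ)/g, so v₀ = √(gR / sin 2θ).
v₀ = √(9.71 × 339 / sin 71.60°) = √(3292 / 0.9489) = √3469.0 = 58.90 m/s.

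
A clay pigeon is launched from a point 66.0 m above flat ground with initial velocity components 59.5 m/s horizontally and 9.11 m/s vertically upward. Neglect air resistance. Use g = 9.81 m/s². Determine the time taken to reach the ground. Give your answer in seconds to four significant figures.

The projectile lands when y = 66.0 + (9.110) t − ½·9.81·t² = 0. Positive root: t = (9.110 + √(9.110² + 2·9.81·66.0)) / 9.81 = (9.110 + 37.12) / 9.81 = 4.713 s.

4.713 s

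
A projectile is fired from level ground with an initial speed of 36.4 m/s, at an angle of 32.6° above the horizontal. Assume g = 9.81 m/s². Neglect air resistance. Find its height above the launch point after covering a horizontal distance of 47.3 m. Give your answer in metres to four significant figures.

Components: vₓ = 36.40 cos 32.6° = 30.67 m/s, v_y0 = 36.40 sin 32.6° = 19.61 m/s.
At x = 47.3 m, t = x/vₓ = 47.3/30.67 = 1.542 s.
Height: y = v_y0 t − ½ g t² = 19.61 × 1.542 − 4.905 × 1.542² = 30.25 − 11.67 = 18.58 m.

18.58 m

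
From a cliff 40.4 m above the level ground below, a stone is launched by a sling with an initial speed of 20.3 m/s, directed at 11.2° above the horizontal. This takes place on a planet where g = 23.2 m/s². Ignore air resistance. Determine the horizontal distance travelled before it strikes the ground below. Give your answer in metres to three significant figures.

Resolve: vₓ = 20.30 cos 11.2° = 19.91 m/s and v_y0 = 20.30 sin 11.2° = 3.943 m/s.
With up positive and y = 0 at the ground: y(t) = 40.4 + (3.943) t − 11.60 t². Setting y = 0 and taking the positive root: t = [3.943 + √(3.943² + 2·23.2·40.4)] / 23.2 = (3.943 + 43.48) / 23.2 = 2.044 s.
Horizontal distance: R = vₓ t = 19.91 × 2.044 = 40.70 m.

40.7 m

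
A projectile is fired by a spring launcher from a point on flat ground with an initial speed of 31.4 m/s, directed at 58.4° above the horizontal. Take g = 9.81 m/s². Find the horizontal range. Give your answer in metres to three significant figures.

Horizontal component vₓ = 31.40 cos 58.4° = 16.45 m/s; vertical v_y0 = 31.40 sin 58.4° = 26.74 m/s.
Time aloft: T = 2 v_y0 / g = 2 × 26.74 / 9.81 = 5.452 s.
Range: R = vₓ T = 16.45 × 5.452 = 89.71 m.

89.7 m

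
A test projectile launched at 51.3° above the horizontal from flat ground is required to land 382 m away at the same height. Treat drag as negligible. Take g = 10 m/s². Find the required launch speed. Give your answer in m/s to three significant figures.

On level ground R = v₀² sin 2θ / g ⇒ v₀ = √(gR / sin 2θ).
v₀ = √(10.0 × 382 / sin 102.6°) = √(3820 / 0.9759) = √3914.3 = 62.56 m/s.

62.6 m/s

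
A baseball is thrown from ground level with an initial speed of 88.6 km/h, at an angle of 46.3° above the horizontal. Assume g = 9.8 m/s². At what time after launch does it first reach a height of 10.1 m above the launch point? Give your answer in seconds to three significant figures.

Convert: 88.6 km/h = 88.6/3.6 = 24.61 m/s.
Horizontal component vₓ = 24.61 cos 46.3° = 17.00 m/s; vertical v_y0 = 24.61 sin 46.3° = 17.79 m/s.
Set y = v_y0 t − ½ g t² = 10.1: 4.900 t² − 17.79 t + 10.1 = 0.
t = [17.79 ± √(17.79² − 2·9.80·10.1)] / 9.80 = (17.79 ± 10.89) / 9.80, so t = 0.7042 s or t = 2.927 s.
The first (ascending) time is 0.7042 s.

0.704 s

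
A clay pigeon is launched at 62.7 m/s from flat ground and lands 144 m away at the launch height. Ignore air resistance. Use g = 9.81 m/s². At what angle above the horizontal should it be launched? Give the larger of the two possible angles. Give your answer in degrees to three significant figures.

From R = (v₀²/g) sin 2θ: sin 2θ = 9.81 × 144 / 3931.3 = 0.3593.
2θ = 21.06° or 180° − 21.06° = 158.9°, so θ = 10.53° or 79.47°.
The larger angle is 79.47°.

79.5°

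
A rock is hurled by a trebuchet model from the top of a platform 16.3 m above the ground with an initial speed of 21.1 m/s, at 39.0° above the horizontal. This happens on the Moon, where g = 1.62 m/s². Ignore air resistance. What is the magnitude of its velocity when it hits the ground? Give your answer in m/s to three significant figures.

22.3 m/s

Horizontal component vₓ = 21.10 cos 39.0° = 16.40 m/s; vertical v_y0 = 21.10 sin 39.0° = 13.28 m/s.
The projectile lands when y = 16.3 + (13.28) t − ½·1.62·t² = 0. Positive root: t = (13.28 + √(13.28² + 2·1.62·16.3)) / 1.62 = (13.28 + 15.14) / 1.62 = 17.54 s.
Vertical velocity at impact: v_y = v_y0 − g t = 13.28 − 1.62 × 17.54 = −15.14 m/s.
Speed: |v| = √(vₓ² + v_y²) = √(16.40² + 15.14²) = 22.32 m/s.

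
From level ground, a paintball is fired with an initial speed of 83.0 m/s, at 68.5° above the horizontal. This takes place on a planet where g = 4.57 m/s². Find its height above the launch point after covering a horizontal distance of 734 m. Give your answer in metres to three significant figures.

Components: vₓ = 83.00 cos 68.5° = 30.42 m/s, v_y0 = 83.00 sin 68.5° = 77.22 m/s.
At x = 734 m, t = x/vₓ = 734/30.42 = 24.13 s.
Height: y = v_y0 t − ½ g t² = 77.22 × 24.13 − 2.285 × 24.13² = 1863 − 1330 = 533.0 m.

533 m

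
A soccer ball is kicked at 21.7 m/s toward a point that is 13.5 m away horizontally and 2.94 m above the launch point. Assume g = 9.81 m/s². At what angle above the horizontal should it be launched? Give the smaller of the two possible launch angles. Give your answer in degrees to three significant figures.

Trajectory: y = x tanθ − g x² (1 + tan²θ)/(2v₀²). With x = 13.5, y = 2.94, v₀ = 21.7, g = 9.81:
1.898 tan²θ − 13.5 tanθ + (4.838) = 0.
tanθ = [13.5 ± √(13.5² − 4 × 1.898 × (4.838))] / (2 × 1.898) = (13.5 ± 12.06) / 3.797, giving tanθ = 0.3786 or 6.733.
θ = 20.73° or 81.55°; the smaller is 20.73°.

20.7°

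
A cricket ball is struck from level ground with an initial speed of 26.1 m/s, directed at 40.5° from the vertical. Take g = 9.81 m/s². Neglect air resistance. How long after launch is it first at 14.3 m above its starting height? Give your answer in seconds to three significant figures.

0.938 s

vₓ = 26.10 sin 40.5° = 16.95 m/s; v_y0 = 26.10 cos 40.5° = 19.85 m/s.
Require v_y0 t − ½ g t² = 14.3, i.e. 4.905 t² − 19.85 t + 14.3 = 0.
t = [19.85 ± √(19.85² − 2·9.81·14.3)] / 9.81 = (19.85 ± 10.65) / 9.81, so t = 0.9380 s or t = 3.108 s.
The first (ascending) time is 0.9380 s.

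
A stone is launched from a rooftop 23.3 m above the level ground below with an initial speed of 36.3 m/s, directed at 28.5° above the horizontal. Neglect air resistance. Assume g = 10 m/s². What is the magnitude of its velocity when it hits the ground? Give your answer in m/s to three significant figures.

vₓ = 36.30 cos 28.5° = 31.90 m/s; v_y0 = 36.30 sin 28.5° = 17.32 m/s.
With up positive and y = 0 at the ground: y(t) = 23.3 + (17.32) t − 5.000 t². Setting y = 0 and taking the positive root: t = [17.32 + √(17.32² + 2·10.0·23.3)] / 10.0 = (17.32 + 27.68) / 10.0 = 4.500 s.
Vertical velocity at impact: v_y = v_y0 − g t = 17.32 − 10.0 × 4.500 = −27.68 m/s.
Speed: |v| = √(vₓ² + v_y²) = √(31.90² + 27.68²) = 42.23 m/s.

42.2 m/s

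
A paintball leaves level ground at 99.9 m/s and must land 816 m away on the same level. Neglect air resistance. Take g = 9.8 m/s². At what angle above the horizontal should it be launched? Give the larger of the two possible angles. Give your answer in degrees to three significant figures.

63.4°

Level-ground range R = v₀² sin(2θ)/g ⇒ sin(2θ) = gR/v₀² = 9.80 × 816 / 99.9² = 0.8013.
2θ = 53.25° or 180° − 53.25° = 126.7°, so θ = 26.63° or 63.37°.
The larger angle is 63.37°.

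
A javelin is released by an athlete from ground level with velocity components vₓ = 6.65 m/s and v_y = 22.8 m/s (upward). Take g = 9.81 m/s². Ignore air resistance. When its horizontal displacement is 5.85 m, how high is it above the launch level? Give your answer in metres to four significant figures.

At x = 5.85 m, t = x/vₓ = 5.85/6.650 = 0.8797 s.
Height: y = v_y0 t − ½ g t² = 22.80 × 0.8797 − 4.905 × 0.8797² = 20.06 − 3.796 = 16.26 m.

16.26 m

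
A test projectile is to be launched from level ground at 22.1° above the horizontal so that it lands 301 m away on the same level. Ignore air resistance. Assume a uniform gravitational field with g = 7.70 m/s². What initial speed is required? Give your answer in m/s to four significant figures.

From R = (v₀² / g) sin 2θ: v₀ = √(gR / sin 2θ).
v₀ = √(7.70 × 301 / sin 44.20°) = √(2318 / 0.6972) = √3324.5 = 57.66 m/s.

57.66 m/s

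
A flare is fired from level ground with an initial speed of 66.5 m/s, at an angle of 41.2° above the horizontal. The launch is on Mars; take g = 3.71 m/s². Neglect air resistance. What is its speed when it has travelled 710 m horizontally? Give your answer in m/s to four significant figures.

vₓ = 66.50 cos 41.2° = 50.04 m/s; v_y0 = 66.50 sin 41.2° = 43.80 m/s.
x = vₓ t ⇒ t = 710/50.04 = 14.19 s.
Vertical velocity there: v_y = v_y0 − g t = 43.80 − 3.71 × 14.19 = −8.842 m/s.
Speed: √(vₓ² + v_y²) = √(50.04² + 8.842²) = 50.81 m/s.

50.81 m/s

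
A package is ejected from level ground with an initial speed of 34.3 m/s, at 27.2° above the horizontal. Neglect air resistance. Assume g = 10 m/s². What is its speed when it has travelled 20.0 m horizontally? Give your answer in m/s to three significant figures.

31.8 m/s

vₓ = 34.30 cos 27.2° = 30.51 m/s; v_y0 = 34.30 sin 27.2° = 15.68 m/s.
x = vₓ t ⇒ t = 20.0/30.51 = 0.6556 s.
Vertical velocity there: v_y = v_y0 − g t = 15.68 − 10.0 × 0.6556 = 9.123 m/s.
Speed: √(vₓ² + v_y²) = √(30.51² + 9.123²) = 31.84 m/s.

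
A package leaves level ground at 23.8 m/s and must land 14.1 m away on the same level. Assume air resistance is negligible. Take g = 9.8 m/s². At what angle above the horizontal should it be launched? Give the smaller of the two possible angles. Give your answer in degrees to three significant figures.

7.06°

Level-ground range R = v₀² sin(2θ)/g ⇒ sin(2θ) = gR/v₀² = 9.80 × 14.1 / 23.8² = 0.2439.
2θ = 14.12° or 180° − 14.12° = 165.9°, so θ = 7.060° or 82.94°.
The smaller angle is 7.060°.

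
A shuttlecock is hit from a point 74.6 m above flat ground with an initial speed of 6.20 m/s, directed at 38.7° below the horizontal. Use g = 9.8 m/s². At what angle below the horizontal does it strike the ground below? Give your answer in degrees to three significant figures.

82.8°

Components: vₓ = 6.200 cos 38.7° = 4.839 m/s, v_y0 = −3.877 m/s (downward).
The projectile lands when y = 74.6 + (−3.877) t − ½·9.80·t² = 0. Positive root: t = (−3.877 + √(3.877² + 2·9.80·74.6)) / 9.80 = (−3.877 + 38.43) / 9.80 = 3.526 s.
At impact: v_y = v_y0 − g t = −38.43 m/s; vₓ = 4.839 m/s.
Angle below horizontal: arctan(|v_y|/vₓ) = arctan(38.43/4.839) = 82.82°.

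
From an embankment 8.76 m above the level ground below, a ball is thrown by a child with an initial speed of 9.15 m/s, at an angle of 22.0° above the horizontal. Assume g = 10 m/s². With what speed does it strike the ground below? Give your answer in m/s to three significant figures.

Horizontal component vₓ = 9.150 cos 22.0° = 8.484 m/s; vertical v_y0 = 9.150 sin 22.0° = 3.428 m/s.
The projectile lands when y = 8.76 + (3.428) t − ½·10.0·t² = 0. Positive root: t = (3.428 + √(3.428² + 2·10.0·8.76)) / 10.0 = (3.428 + 13.67) / 10.0 = 1.710 s.
Vertical velocity at impact: v_y = v_y0 − g t = 3.428 − 10.0 × 1.710 = −13.67 m/s.
Speed: |v| = √(vₓ² + v_y²) = √(8.484² + 13.67²) = 16.09 m/s.

16.1 m/s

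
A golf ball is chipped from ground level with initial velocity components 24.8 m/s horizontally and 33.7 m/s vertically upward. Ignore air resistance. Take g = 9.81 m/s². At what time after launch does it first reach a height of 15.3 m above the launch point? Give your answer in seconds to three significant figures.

0.489 s

Set y = v_y0 t − ½ g t² = 15.3: 4.905 t² − 33.70 t + 15.3 = 0.
Quadratic formula: t = (33.70 ± √835.50) / 9.81 = (33.70 ± 28.91) / 9.81 → t = 0.4888 s or 6.382 s.
The first (ascending) time is 0.4888 s.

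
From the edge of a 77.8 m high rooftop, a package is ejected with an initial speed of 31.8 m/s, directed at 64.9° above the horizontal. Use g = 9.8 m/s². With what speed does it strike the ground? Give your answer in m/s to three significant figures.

50.4 m/s

Resolve: vₓ = 31.80 cos 64.9° = 13.49 m/s and v_y0 = 31.80 sin 64.9° = 28.80 m/s.
Vertical motion (up positive, ground at y = 0): 4.900 t² − (28.80) t − 77.8 = 0, so t = (28.80 + √(28.80² + 2·9.80·77.8)) / 9.80 = (28.80 + 48.52) / 9.80 = 7.889 s.
Vertical velocity at impact: v_y = v_y0 − g t = 28.80 − 9.80 × 7.889 = −48.52 m/s.
Speed: |v| = √(vₓ² + v_y²) = √(13.49² + 48.52²) = 50.36 m/s.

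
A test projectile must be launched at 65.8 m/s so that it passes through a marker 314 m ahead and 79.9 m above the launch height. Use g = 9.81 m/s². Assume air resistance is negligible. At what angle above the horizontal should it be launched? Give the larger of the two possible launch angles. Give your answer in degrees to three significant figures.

Trajectory: y = x tanθ − g x² (1 + tan²θ)/(2v₀²). With x = 314, y = 79.9, v₀ = 65.8, g = 9.81:
111.7 tan²θ − 314 tanθ + (191.6) = 0.
tanθ = [314 ± √(314² − 4 × 111.7 × (191.6))] / (2 × 111.7) = (314 ± 114.0) / 223.4, giving tanθ = 0.8954 or 1.916.
θ = 41.84° or 62.44°; the larger is 62.44°.

62.4°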